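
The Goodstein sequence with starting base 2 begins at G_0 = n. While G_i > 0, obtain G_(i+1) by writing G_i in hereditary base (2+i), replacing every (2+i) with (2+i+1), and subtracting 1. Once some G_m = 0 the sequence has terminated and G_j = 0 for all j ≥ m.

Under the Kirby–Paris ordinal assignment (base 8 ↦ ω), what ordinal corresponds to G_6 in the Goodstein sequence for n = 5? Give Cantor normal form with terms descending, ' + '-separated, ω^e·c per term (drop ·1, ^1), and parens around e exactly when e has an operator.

ω^3·3 + ω^2·3 + ω·2 + 7

(0) 5|_2 = 2^2 + 1 ↦ 3^3 + 1|_3 = 28 ⇒ 27
(1) 27|_3 = 3^3 ↦ 4^4|_4 = 256 ⇒ 255
(2) 255|_4 = 3·4^3 + 3·4^2 + 3·4 + 3 ↦ 3·5^3 + 3·5^2 + 3·5 + 3|_5 = 468 ⇒ 467
(3) 467|_5 = 3·5^3 + 3·5^2 + 3·5 + 2 ↦ 3·6^3 + 3·6^2 + 3·6 + 2|_6 = 776 ⇒ 775
(4) 775|_6 = 3·6^3 + 3·6^2 + 3·6 + 1 ↦ 3·7^3 + 3·7^2 + 3·7 + 1|_7 = 1198 ⇒ 1197
(5) 1197|_7 = 3·7^3 + 3·7^2 + 3·7 ↦ 3·8^3 + 3·8^2 + 3·8|_8 = 1752 ⇒ 1751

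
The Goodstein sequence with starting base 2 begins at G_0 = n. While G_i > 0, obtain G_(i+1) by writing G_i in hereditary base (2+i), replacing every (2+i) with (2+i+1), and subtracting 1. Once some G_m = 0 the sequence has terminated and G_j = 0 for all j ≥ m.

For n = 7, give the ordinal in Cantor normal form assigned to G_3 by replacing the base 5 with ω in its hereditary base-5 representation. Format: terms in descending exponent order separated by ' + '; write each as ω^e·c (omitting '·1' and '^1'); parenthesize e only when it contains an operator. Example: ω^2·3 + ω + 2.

G_0=7  [base 2] 2^2 + 2 + 1  →[2↦3]→  3^3 + 3 + 1 = 31  −1 ⇒ G_1=30
G_1=30  [base 3] 3^3 + 3  →[3↦4]→  4^4 + 4 = 260  −1 ⇒ G_2=259
G_2=259  [base 4] 4^4 + 3  →[4↦5]→  5^5 + 3 = 3128  −1 ⇒ G_3=3127
G_3=3127  [base 5] 5^5 + 2  →[5↦6]→  6^6 + 2 = 46658  −1 ⇒ G_4=46657

ω^ω + 2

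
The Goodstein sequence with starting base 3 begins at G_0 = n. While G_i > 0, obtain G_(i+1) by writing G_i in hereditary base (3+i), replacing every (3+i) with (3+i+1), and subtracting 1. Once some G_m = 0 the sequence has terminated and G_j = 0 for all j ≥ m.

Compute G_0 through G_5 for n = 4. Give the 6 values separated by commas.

4, 4, 4, 3, 2, 1

[0] 4 ≡ 3 + 1 (base 3). Lift 4: 5. −1: 4.
[1] 4 ≡ 4 (base 4). Lift 5: 5. −1: 4.
[2] 4 ≡ 4 (base 5). Lift 6: 4. −1: 3.
[3] 3 ≡ 3 (base 6). Lift 7: 3. −1: 2.
[4] 2 ≡ 2 (base 7). Lift 8: 2. −1: 1.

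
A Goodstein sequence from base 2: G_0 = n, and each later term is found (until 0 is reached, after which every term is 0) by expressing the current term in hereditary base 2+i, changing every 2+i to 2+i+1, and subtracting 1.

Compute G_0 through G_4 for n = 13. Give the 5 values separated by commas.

13, 108, 1279, 16092, 280711

i=0: 13 = 2^(2 + 1) + 2^2 + 1 (b=2); 2→3: 3^(3 + 1) + 3^3 + 1 = 109; 109−1 = 108
i=1: 108 = 3^(3 + 1) + 3^3 (b=3); 3→4: 4^(4 + 1) + 4^4 = 1280; 1280−1 = 1279
i=2: 1279 = 4^(4 + 1) + 3·4^3 + 3·4^2 + 3·4 + 3 (b=4); 4→5: 5^(5 + 1) + 3·5^3 + 3·5^2 + 3·5 + 3 = 16093; 16093−1 = 16092
i=3: 16092 = 5^(5 + 1) + 3·5^3 + 3·5^2 + 3·5 + 2 (b=5); 5→6: 6^(6 + 1) + 3·6^3 + 3·6^2 + 3·6 + 2 = 280712; 280712−1 = 280711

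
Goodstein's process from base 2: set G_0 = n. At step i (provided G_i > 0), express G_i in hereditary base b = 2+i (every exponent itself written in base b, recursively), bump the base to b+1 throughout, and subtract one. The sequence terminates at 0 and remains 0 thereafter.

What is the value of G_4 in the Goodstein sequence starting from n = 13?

280711

13 —HB2→ 2^(2 + 1) + 2^2 + 1 —bump→ 3^(3 + 1) + 3^3 + 1 = 109 —(−1)→ 108
108 —HB3→ 3^(3 + 1) + 3^3 —bump→ 4^(4 + 1) + 4^4 = 1280 —(−1)→ 1279
1279 —HB4→ 4^(4 + 1) + 3·4^3 + 3·4^2 + 3·4 + 3 —bump→ 5^(5 + 1) + 3·5^3 + 3·5^2 + 3·5 + 3 = 16093 —(−1)→ 16092
16092 —HB5→ 5^(5 + 1) + 3·5^3 + 3·5^2 + 3·5 + 2 —bump→ 6^(6 + 1) + 3·6^3 + 3·6^2 + 3·6 + 2 = 280712 —(−1)→ 280711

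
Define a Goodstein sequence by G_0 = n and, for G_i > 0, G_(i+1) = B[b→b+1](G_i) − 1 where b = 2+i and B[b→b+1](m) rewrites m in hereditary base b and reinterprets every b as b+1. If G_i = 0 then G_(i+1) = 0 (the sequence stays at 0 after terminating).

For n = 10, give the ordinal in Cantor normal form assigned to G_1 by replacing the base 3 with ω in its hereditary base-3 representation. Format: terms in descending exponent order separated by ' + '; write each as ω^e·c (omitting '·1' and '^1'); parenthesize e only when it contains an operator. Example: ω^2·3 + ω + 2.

ω^(ω + 1) + 2

base 2: 10 = 2^(2 + 1) + 2; at 3: 3^(3 + 1) + 3 = 84; next = 83
base 3: 83 = 3^(3 + 1) + 2; at 4: 4^(4 + 1) + 2 = 1026; next = 1025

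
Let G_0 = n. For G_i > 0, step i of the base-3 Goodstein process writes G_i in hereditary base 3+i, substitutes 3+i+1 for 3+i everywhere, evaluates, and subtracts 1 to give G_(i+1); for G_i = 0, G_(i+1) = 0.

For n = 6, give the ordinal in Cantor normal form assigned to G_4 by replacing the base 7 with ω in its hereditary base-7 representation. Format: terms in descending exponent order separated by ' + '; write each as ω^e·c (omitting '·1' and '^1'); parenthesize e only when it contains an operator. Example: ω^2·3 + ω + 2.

(0) 6|_3 = 2·3 ↦ 2·4|_4 = 8 ⇒ 7
(1) 7|_4 = 4 + 3 ↦ 5 + 3|_5 = 8 ⇒ 7
(2) 7|_5 = 5 + 2 ↦ 6 + 2|_6 = 8 ⇒ 7
(3) 7|_6 = 6 + 1 ↦ 7 + 1|_7 = 8 ⇒ 7
(4) 7|_7 = 7 ↦ 8|_8 = 8 ⇒ 7

ω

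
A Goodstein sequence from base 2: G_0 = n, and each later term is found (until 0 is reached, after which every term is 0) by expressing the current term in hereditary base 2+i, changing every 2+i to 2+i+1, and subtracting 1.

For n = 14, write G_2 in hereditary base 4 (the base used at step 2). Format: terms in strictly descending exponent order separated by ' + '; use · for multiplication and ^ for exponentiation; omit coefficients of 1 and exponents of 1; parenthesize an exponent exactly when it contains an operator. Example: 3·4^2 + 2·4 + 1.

(0) 14|_2 = 2^(2 + 1) + 2^2 + 2 ↦ 3^(3 + 1) + 3^3 + 3|_3 = 111 ⇒ 110
(1) 110|_3 = 3^(3 + 1) + 3^3 + 2 ↦ 4^(4 + 1) + 4^4 + 2|_4 = 1282 ⇒ 1281
(2) 1281|_4 = 4^(4 + 1) + 4^4 + 1 ↦ 5^(5 + 1) + 5^5 + 1|_5 = 18751 ⇒ 18750

4^(4 + 1) + 4^4 + 1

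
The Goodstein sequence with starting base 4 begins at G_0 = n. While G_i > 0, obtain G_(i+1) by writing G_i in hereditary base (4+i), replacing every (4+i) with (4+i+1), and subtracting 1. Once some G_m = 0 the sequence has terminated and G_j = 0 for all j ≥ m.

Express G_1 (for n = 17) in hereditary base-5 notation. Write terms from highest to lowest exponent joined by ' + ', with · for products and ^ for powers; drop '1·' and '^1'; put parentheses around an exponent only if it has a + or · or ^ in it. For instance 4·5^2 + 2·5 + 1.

5^2

base 4: 17 = 4^2 + 1; at 5: 5^2 + 1 = 26; next = 25
base 5: 25 = 5^2; at 6: 6^2 = 36; next = 35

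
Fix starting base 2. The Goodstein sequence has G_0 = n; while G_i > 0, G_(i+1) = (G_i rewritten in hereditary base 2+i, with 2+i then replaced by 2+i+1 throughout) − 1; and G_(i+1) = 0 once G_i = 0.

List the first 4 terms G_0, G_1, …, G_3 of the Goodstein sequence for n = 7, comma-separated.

7, 30, 259, 3127

step 0: 7 = 2^2 + 2 + 1; sub 3 for 2: 3^3 + 3 + 1; = 31; G_1 = 31−1 = 30
step 1: 30 = 3^3 + 3; sub 4 for 3: 4^4 + 4; = 260; G_2 = 260−1 = 259
step 2: 259 = 4^4 + 3; sub 5 for 4: 5^5 + 3; = 3128; G_3 = 3128−1 = 3127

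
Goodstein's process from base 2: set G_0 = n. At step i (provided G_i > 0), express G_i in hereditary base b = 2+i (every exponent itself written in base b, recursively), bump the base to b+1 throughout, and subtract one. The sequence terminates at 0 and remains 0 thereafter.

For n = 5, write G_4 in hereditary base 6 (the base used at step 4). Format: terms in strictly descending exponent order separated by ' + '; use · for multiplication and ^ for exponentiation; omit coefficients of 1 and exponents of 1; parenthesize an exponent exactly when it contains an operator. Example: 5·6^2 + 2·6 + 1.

G_0=5  [base 2] 2^2 + 1  →[2↦3]→  3^3 + 1 = 28  −1 ⇒ G_1=27
G_1=27  [base 3] 3^3  →[3↦4]→  4^4 = 256  −1 ⇒ G_2=255
G_2=255  [base 4] 3·4^3 + 3·4^2 + 3·4 + 3  →[4↦5]→  3·5^3 + 3·5^2 + 3·5 + 3 = 468  −1 ⇒ G_3=467
G_3=467  [base 5] 3·5^3 + 3·5^2 + 3·5 + 2  →[5↦6]→  3·6^3 + 3·6^2 + 3·6 + 2 = 776  −1 ⇒ G_4=775
G_4=775  [base 6] 3·6^3 + 3·6^2 + 3·6 + 1  →[6↦7]→  3·7^3 + 3·7^2 + 3·7 + 1 = 1198  −1 ⇒ G_5=1197

3·6^3 + 3·6^2 + 3·6 + 1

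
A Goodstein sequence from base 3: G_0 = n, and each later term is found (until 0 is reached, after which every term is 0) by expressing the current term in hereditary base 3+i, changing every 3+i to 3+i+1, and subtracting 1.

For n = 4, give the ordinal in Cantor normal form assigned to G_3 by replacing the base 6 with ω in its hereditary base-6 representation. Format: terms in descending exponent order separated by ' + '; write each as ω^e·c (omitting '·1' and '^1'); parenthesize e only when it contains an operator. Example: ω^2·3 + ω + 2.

base 3: 4 = 3 + 1; at 4: 4 + 1 = 5; next = 4
base 4: 4 = 4; at 5: 5 = 5; next = 4
base 5: 4 = 4; at 6: 4 = 4; next = 3
base 6: 3 = 3; at 7: 3 = 3; next = 2

3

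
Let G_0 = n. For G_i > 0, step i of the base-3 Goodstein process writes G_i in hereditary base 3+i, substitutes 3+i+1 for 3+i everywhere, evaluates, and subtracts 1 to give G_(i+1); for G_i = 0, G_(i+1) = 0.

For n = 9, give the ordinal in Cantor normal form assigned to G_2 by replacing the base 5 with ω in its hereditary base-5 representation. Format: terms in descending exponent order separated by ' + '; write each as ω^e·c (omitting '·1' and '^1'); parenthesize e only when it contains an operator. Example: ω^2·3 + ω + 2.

ω·3 + 2

G_0=9  [base 3] 3^2  →[3↦4]→  4^2 = 16  −1 ⇒ G_1=15
G_1=15  [base 4] 3·4 + 3  →[4↦5]→  3·5 + 3 = 18  −1 ⇒ G_2=17
G_2=17  [base 5] 3·5 + 2  →[5↦6]→  3·6 + 2 = 20  −1 ⇒ G_3=19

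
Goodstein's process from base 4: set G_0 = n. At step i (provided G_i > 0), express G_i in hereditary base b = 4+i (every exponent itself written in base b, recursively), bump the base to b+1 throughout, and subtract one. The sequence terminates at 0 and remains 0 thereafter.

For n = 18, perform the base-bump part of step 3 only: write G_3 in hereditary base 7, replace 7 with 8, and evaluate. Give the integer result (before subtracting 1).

G_0=18  [base 4] 4^2 + 2  →[4↦5]→  5^2 + 2 = 27  −1 ⇒ G_1=26
G_1=26  [base 5] 5^2 + 1  →[5↦6]→  6^2 + 1 = 37  −1 ⇒ G_2=36
G_2=36  [base 6] 6^2  →[6↦7]→  7^2 = 49  −1 ⇒ G_3=48

54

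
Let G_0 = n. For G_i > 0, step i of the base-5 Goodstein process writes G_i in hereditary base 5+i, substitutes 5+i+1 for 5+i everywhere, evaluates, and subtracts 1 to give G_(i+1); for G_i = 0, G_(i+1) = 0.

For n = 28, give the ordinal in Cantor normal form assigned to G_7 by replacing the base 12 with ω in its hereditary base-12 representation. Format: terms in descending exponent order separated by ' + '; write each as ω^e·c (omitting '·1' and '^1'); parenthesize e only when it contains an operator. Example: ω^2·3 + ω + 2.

base 5: 28 = 5^2 + 3; at 6: 6^2 + 3 = 39; next = 38
base 6: 38 = 6^2 + 2; at 7: 7^2 + 2 = 51; next = 50
base 7: 50 = 7^2 + 1; at 8: 8^2 + 1 = 65; next = 64
base 8: 64 = 8^2; at 9: 9^2 = 81; next = 80
base 9: 80 = 8·9 + 8; at 10: 8·10 + 8 = 88; next = 87
base 10: 87 = 8·10 + 7; at 11: 8·11 + 7 = 95; next = 94
base 11: 94 = 8·11 + 6; at 12: 8·12 + 6 = 102; next = 101
base 12: 101 = 8·12 + 5; at 13: 8·13 + 5 = 109; next = 108

ω·8 + 5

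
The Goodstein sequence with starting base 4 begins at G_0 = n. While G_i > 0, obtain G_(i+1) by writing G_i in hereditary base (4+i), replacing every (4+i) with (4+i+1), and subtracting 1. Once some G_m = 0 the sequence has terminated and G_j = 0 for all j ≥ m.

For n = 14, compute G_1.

[0] 14 ≡ 3·4 + 2 (base 4). Lift 5: 17. −1: 16.
[1] 16 ≡ 3·5 + 1 (base 5). Lift 6: 19. −1: 18.

16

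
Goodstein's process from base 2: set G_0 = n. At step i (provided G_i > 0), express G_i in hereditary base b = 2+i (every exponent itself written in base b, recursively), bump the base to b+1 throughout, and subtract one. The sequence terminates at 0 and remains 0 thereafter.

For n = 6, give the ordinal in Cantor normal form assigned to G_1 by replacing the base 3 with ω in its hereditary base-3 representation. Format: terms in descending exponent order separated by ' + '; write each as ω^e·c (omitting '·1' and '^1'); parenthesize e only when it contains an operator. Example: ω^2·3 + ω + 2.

ω^ω + 2

6 —HB2→ 2^2 + 2 —bump→ 3^3 + 3 = 30 —(−1)→ 29
29 —HB3→ 3^3 + 2 —bump→ 4^4 + 2 = 258 —(−1)→ 257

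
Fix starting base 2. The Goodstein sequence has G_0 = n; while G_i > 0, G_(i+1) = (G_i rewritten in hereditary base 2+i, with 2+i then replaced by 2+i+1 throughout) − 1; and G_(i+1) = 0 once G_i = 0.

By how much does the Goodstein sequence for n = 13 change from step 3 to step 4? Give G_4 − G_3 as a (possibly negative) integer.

264619

13 —HB2→ 2^(2 + 1) + 2^2 + 1 —bump→ 3^(3 + 1) + 3^3 + 1 = 109 —(−1)→ 108
108 —HB3→ 3^(3 + 1) + 3^3 —bump→ 4^(4 + 1) + 4^4 = 1280 —(−1)→ 1279
1279 —HB4→ 4^(4 + 1) + 3·4^3 + 3·4^2 + 3·4 + 3 —bump→ 5^(5 + 1) + 3·5^3 + 3·5^2 + 3·5 + 3 = 16093 —(−1)→ 16092
16092 —HB5→ 5^(5 + 1) + 3·5^3 + 3·5^2 + 3·5 + 2 —bump→ 6^(6 + 1) + 3·6^3 + 3·6^2 + 3·6 + 2 = 280712 —(−1)→ 280711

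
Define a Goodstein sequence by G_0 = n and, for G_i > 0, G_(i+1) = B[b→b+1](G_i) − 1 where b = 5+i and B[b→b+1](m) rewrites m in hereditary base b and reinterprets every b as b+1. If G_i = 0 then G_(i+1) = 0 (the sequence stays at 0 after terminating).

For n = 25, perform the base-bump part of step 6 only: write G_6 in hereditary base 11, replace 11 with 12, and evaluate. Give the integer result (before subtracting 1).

60

25 —HB5→ 5^2 —bump→ 6^2 = 36 —(−1)→ 35
35 —HB6→ 5·6 + 5 —bump→ 5·7 + 5 = 40 —(−1)→ 39
39 —HB7→ 5·7 + 4 —bump→ 5·8 + 4 = 44 —(−1)→ 43
43 —HB8→ 5·8 + 3 —bump→ 5·9 + 3 = 48 —(−1)→ 47
47 —HB9→ 5·9 + 2 —bump→ 5·10 + 2 = 52 —(−1)→ 51
51 —HB10→ 5·10 + 1 —bump→ 5·11 + 1 = 56 —(−1)→ 55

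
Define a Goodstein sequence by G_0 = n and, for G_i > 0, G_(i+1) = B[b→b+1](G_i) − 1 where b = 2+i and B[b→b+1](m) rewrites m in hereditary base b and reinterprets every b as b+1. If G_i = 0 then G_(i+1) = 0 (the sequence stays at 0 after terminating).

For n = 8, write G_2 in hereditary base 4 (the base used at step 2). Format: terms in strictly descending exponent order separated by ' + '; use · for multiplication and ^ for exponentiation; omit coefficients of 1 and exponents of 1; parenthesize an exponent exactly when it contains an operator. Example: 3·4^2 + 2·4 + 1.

(0) 8|_2 = 2^(2 + 1) ↦ 3^(3 + 1)|_3 = 81 ⇒ 80
(1) 80|_3 = 2·3^3 + 2·3^2 + 2·3 + 2 ↦ 2·4^4 + 2·4^2 + 2·4 + 2|_4 = 554 ⇒ 553
(2) 553|_4 = 2·4^4 + 2·4^2 + 2·4 + 1 ↦ 2·5^5 + 2·5^2 + 2·5 + 1|_5 = 6311 ⇒ 6310

2·4^4 + 2·4^2 + 2·4 + 1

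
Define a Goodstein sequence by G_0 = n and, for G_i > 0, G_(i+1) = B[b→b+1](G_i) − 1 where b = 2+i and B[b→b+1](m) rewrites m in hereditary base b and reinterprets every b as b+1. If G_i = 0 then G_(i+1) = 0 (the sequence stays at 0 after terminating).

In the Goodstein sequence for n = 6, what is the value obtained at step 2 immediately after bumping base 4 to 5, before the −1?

step 0: 6 = 2^2 + 2; sub 3 for 2: 3^3 + 3; = 30; G_1 = 30−1 = 29
step 1: 29 = 3^3 + 2; sub 4 for 3: 4^4 + 2; = 258; G_2 = 258−1 = 257

3126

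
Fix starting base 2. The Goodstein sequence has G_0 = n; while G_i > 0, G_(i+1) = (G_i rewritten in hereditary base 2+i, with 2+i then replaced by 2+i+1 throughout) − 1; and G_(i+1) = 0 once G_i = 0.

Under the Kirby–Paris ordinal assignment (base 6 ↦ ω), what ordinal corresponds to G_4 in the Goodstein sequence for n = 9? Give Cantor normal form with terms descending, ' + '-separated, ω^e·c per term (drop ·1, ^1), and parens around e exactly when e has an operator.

ω^ω·3 + ω^3·3 + ω^2·3 + ω·3 + 1

step 0: 9 = 2^(2 + 1) + 1; sub 3 for 2: 3^(3 + 1) + 1; = 82; G_1 = 82−1 = 81
step 1: 81 = 3^(3 + 1); sub 4 for 3: 4^(4 + 1); = 1024; G_2 = 1024−1 = 1023
step 2: 1023 = 3·4^4 + 3·4^3 + 3·4^2 + 3·4 + 3; sub 5 for 4: 3·5^5 + 3·5^3 + 3·5^2 + 3·5 + 3; = 9843; G_3 = 9843−1 = 9842
step 3: 9842 = 3·5^5 + 3·5^3 + 3·5^2 + 3·5 + 2; sub 6 for 5: 3·6^6 + 3·6^3 + 3·6^2 + 3·6 + 2; = 140744; G_4 = 140744−1 = 140743
step 4: 140743 = 3·6^6 + 3·6^3 + 3·6^2 + 3·6 + 1; sub 7 for 6: 3·7^7 + 3·7^3 + 3·7^2 + 3·7 + 1; = 2471827; G_5 = 2471827−1 = 2471826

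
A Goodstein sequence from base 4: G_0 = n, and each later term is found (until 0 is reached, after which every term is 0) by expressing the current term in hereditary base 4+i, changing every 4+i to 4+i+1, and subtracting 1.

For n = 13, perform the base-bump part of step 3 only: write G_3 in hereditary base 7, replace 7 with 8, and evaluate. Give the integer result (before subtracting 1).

20

(0) 13|_4 = 3·4 + 1 ↦ 3·5 + 1|_5 = 16 ⇒ 15
(1) 15|_5 = 3·5 ↦ 3·6|_6 = 18 ⇒ 17
(2) 17|_6 = 2·6 + 5 ↦ 2·7 + 5|_7 = 19 ⇒ 18
(3) 18|_7 = 2·7 + 4 ↦ 2·8 + 4|_8 = 20 ⇒ 19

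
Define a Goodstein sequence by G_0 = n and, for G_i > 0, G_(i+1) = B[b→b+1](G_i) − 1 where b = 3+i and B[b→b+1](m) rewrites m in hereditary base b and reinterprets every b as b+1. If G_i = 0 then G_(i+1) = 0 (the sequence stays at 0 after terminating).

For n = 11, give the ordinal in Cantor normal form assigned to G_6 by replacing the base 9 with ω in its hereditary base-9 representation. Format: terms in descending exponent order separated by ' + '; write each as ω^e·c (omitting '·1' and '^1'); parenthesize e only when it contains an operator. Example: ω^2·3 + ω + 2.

ω·5 + 2

[0] 11 ≡ 3^2 + 2 (base 3). Lift 4: 18. −1: 17.
[1] 17 ≡ 4^2 + 1 (base 4). Lift 5: 26. −1: 25.
[2] 25 ≡ 5^2 (base 5). Lift 6: 36. −1: 35.
[3] 35 ≡ 5·6 + 5 (base 6). Lift 7: 40. −1: 39.
[4] 39 ≡ 5·7 + 4 (base 7). Lift 8: 44. −1: 43.
[5] 43 ≡ 5·8 + 3 (base 8). Lift 9: 48. −1: 47.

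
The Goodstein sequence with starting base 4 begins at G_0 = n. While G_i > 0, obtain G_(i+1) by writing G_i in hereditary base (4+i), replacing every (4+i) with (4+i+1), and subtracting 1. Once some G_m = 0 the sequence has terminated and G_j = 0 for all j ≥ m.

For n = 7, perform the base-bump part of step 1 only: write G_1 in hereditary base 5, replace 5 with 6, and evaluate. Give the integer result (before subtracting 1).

8

G_0=7  [base 4] 4 + 3  →[4↦5]→  5 + 3 = 8  −1 ⇒ G_1=7
G_1=7  [base 5] 5 + 2  →[5↦6]→  6 + 2 = 8  −1 ⇒ G_2=7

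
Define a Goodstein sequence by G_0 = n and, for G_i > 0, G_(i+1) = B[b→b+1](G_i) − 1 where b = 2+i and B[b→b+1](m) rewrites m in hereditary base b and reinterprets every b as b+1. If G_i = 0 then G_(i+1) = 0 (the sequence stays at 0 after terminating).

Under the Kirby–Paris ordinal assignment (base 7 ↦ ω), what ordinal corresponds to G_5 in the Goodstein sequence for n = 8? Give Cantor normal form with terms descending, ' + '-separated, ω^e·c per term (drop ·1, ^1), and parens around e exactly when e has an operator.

ω^ω·2 + ω^2·2 + ω + 4

G_0 = 8. HB_2(8) = 2^(2 + 1). Bump = 81. G_1 = 80.
G_1 = 80. HB_3(80) = 2·3^3 + 2·3^2 + 2·3 + 2. Bump = 554. G_2 = 553.
G_2 = 553. HB_4(553) = 2·4^4 + 2·4^2 + 2·4 + 1. Bump = 6311. G_3 = 6310.
G_3 = 6310. HB_5(6310) = 2·5^5 + 2·5^2 + 2·5. Bump = 93396. G_4 = 93395.
G_4 = 93395. HB_6(93395) = 2·6^6 + 2·6^2 + 6 + 5. Bump = 1647196. G_5 = 1647195.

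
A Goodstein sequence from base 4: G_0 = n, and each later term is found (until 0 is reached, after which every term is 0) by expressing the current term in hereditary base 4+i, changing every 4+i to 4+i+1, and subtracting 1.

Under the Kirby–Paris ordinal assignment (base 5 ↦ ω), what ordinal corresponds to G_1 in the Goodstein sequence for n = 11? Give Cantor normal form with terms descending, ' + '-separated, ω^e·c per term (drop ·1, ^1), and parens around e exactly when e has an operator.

ω·2 + 2

base 4: 11 = 2·4 + 3; at 5: 2·5 + 3 = 13; next = 12
base 5: 12 = 2·5 + 2; at 6: 2·6 + 2 = 14; next = 13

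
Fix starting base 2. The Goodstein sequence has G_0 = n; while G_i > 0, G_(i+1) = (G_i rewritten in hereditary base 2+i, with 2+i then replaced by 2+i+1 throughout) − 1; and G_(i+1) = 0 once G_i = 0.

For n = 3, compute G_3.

2

(0) 3|_2 = 2 + 1 ↦ 3 + 1|_3 = 4 ⇒ 3
(1) 3|_3 = 3 ↦ 4|_4 = 4 ⇒ 3
(2) 3|_4 = 3 ↦ 3|_5 = 3 ⇒ 2
(3) 2|_5 = 2 ↦ 2|_6 = 2 ⇒ 1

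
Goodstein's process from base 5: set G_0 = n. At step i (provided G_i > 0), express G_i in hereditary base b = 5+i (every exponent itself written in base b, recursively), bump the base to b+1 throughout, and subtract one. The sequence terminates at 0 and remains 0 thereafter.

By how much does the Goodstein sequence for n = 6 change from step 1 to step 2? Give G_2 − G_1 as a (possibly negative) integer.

[0] 6 ≡ 5 + 1 (base 5). Lift 6: 7. −1: 6.
[1] 6 ≡ 6 (base 6). Lift 7: 7. −1: 6.

0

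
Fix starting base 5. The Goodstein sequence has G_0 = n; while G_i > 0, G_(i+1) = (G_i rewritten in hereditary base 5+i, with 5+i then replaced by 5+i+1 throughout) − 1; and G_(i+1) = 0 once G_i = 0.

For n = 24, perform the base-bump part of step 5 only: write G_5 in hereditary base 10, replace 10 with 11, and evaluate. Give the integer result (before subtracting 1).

42

step 0: 24 = 4·5 + 4; sub 6 for 5: 4·6 + 4; = 28; G_1 = 28−1 = 27
step 1: 27 = 4·6 + 3; sub 7 for 6: 4·7 + 3; = 31; G_2 = 31−1 = 30
step 2: 30 = 4·7 + 2; sub 8 for 7: 4·8 + 2; = 34; G_3 = 34−1 = 33
step 3: 33 = 4·8 + 1; sub 9 for 8: 4·9 + 1; = 37; G_4 = 37−1 = 36
step 4: 36 = 4·9; sub 10 for 9: 4·10; = 40; G_5 = 40−1 = 39
step 5: 39 = 3·10 + 9; sub 11 for 10: 3·11 + 9; = 42; G_6 = 42−1 = 41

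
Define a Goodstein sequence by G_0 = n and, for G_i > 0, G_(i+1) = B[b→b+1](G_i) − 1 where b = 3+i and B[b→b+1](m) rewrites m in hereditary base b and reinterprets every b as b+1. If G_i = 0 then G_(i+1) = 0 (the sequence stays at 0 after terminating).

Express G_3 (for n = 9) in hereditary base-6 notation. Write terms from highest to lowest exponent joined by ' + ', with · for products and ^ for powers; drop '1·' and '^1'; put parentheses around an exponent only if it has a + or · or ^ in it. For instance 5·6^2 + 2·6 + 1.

9 —HB3→ 3^2 —bump→ 4^2 = 16 —(−1)→ 15
15 —HB4→ 3·4 + 3 —bump→ 3·5 + 3 = 18 —(−1)→ 17
17 —HB5→ 3·5 + 2 —bump→ 3·6 + 2 = 20 —(−1)→ 19
19 —HB6→ 3·6 + 1 —bump→ 3·7 + 1 = 22 —(−1)→ 21

3·6 + 1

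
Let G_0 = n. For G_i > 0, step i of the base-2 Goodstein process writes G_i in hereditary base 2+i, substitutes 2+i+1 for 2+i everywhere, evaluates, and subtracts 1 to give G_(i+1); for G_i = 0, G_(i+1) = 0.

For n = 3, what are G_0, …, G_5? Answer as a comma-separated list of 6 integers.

3, 3, 3, 2, 1, 0

3 —HB2→ 2 + 1 —bump→ 3 + 1 = 4 —(−1)→ 3
3 —HB3→ 3 —bump→ 4 = 4 —(−1)→ 3
3 —HB4→ 3 —bump→ 3 = 3 —(−1)→ 2
2 —HB5→ 2 —bump→ 2 = 2 —(−1)→ 1
1 —HB6→ 1 —bump→ 1 = 1 —(−1)→ 0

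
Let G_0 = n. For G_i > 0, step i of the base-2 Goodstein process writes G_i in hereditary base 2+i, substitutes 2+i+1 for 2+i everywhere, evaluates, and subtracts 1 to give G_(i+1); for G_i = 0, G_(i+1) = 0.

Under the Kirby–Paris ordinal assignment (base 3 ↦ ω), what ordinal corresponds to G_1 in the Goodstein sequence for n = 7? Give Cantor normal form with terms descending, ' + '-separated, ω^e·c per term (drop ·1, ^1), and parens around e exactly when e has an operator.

ω^ω + ω

base 2: 7 = 2^2 + 2 + 1; at 3: 3^3 + 3 + 1 = 31; next = 30
base 3: 30 = 3^3 + 3; at 4: 4^4 + 4 = 260; next = 259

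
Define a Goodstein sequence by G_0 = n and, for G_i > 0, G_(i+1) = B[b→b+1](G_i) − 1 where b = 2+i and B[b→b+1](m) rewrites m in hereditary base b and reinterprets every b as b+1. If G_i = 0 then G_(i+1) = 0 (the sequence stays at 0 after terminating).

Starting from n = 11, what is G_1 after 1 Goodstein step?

G_0 = 11. HB_2(11) = 2^(2 + 1) + 2 + 1. Bump = 85. G_1 = 84.
G_1 = 84. HB_3(84) = 3^(3 + 1) + 3. Bump = 1028. G_2 = 1027.

84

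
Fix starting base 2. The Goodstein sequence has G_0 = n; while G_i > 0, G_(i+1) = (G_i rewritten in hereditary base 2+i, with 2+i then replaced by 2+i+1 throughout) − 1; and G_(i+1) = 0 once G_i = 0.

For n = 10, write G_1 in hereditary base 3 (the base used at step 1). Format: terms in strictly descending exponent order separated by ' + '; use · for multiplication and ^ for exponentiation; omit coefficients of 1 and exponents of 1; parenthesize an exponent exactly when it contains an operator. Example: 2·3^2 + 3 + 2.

base 2: 10 = 2^(2 + 1) + 2; at 3: 3^(3 + 1) + 3 = 84; next = 83
base 3: 83 = 3^(3 + 1) + 2; at 4: 4^(4 + 1) + 2 = 1026; next = 1025

3^(3 + 1) + 2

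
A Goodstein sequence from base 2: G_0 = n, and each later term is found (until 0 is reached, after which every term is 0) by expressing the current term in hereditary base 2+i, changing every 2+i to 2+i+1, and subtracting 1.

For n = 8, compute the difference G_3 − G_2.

5757

(0) 8|_2 = 2^(2 + 1) ↦ 3^(3 + 1)|_3 = 81 ⇒ 80
(1) 80|_3 = 2·3^3 + 2·3^2 + 2·3 + 2 ↦ 2·4^4 + 2·4^2 + 2·4 + 2|_4 = 554 ⇒ 553
(2) 553|_4 = 2·4^4 + 2·4^2 + 2·4 + 1 ↦ 2·5^5 + 2·5^2 + 2·5 + 1|_5 = 6311 ⇒ 6310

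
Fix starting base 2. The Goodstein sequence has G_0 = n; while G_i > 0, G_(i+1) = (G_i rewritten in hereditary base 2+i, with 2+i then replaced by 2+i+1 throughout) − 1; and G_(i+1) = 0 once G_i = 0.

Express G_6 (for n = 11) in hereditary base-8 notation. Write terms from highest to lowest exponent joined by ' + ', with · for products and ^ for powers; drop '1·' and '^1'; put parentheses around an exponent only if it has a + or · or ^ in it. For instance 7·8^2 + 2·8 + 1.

G_0=11  [base 2] 2^(2 + 1) + 2 + 1  →[2↦3]→  3^(3 + 1) + 3 + 1 = 85  −1 ⇒ G_1=84
G_1=84  [base 3] 3^(3 + 1) + 3  →[3↦4]→  4^(4 + 1) + 4 = 1028  −1 ⇒ G_2=1027
G_2=1027  [base 4] 4^(4 + 1) + 3  →[4↦5]→  5^(5 + 1) + 3 = 15628  −1 ⇒ G_3=15627
G_3=15627  [base 5] 5^(5 + 1) + 2  →[5↦6]→  6^(6 + 1) + 2 = 279938  −1 ⇒ G_4=279937
G_4=279937  [base 6] 6^(6 + 1) + 1  →[6↦7]→  7^(7 + 1) + 1 = 5764802  −1 ⇒ G_5=5764801
G_5=5764801  [base 7] 7^(7 + 1)  →[7↦8]→  8^(8 + 1) = 134217728  −1 ⇒ G_6=134217727
G_6=134217727  [base 8] 7·8^8 + 7·8^7 + 7·8^6 + 7·8^5 + 7·8^4 + 7·8^3 + 7·8^2 + 7·8 + 7  →[8↦9]→  7·9^9 + 7·9^7 + 7·9^6 + 7·9^5 + 7·9^4 + 7·9^3 + 7·9^2 + 7·9 + 7 = 2749609303  −1 ⇒ G_7=2749609302

7·8^8 + 7·8^7 + 7·8^6 + 7·8^5 + 7·8^4 + 7·8^3 + 7·8^2 + 7·8 + 7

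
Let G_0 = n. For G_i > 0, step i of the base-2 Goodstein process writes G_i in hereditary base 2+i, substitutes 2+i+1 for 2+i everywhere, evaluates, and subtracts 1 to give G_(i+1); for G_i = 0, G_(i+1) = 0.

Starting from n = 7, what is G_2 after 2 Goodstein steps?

7 —HB2→ 2^2 + 2 + 1 —bump→ 3^3 + 3 + 1 = 31 —(−1)→ 30
30 —HB3→ 3^3 + 3 —bump→ 4^4 + 4 = 260 —(−1)→ 259
259 —HB4→ 4^4 + 3 —bump→ 5^5 + 3 = 3128 —(−1)→ 3127

259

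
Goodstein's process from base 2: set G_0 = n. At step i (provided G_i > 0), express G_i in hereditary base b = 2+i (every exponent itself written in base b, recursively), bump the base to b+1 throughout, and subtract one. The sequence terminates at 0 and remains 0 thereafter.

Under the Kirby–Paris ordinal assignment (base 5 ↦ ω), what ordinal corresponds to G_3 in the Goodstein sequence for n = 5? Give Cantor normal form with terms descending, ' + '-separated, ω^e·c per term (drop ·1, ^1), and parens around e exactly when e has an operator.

step 0: 5 = 2^2 + 1; sub 3 for 2: 3^3 + 1; = 28; G_1 = 28−1 = 27
step 1: 27 = 3^3; sub 4 for 3: 4^4; = 256; G_2 = 256−1 = 255
step 2: 255 = 3·4^3 + 3·4^2 + 3·4 + 3; sub 5 for 4: 3·5^3 + 3·5^2 + 3·5 + 3; = 468; G_3 = 468−1 = 467
step 3: 467 = 3·5^3 + 3·5^2 + 3·5 + 2; sub 6 for 5: 3·6^3 + 3·6^2 + 3·6 + 2; = 776; G_4 = 776−1 = 775

ω^3·3 + ω^2·3 + ω·3 + 2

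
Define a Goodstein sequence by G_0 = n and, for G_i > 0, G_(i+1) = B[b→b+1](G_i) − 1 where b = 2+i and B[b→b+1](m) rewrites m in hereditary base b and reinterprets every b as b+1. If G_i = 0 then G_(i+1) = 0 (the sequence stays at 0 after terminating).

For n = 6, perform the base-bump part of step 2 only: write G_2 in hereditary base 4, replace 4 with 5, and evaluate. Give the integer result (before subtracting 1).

3126

G_0 = 6. HB_2(6) = 2^2 + 2. Bump = 30. G_1 = 29.
G_1 = 29. HB_3(29) = 3^3 + 2. Bump = 258. G_2 = 257.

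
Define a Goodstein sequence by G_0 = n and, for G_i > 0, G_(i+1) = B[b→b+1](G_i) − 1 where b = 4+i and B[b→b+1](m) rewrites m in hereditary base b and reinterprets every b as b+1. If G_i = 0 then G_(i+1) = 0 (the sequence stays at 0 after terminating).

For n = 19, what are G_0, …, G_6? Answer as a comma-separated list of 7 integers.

19, 27, 37, 49, 63, 69, 75

[0] 19 ≡ 4^2 + 3 (base 4). Lift 5: 28. −1: 27.
[1] 27 ≡ 5^2 + 2 (base 5). Lift 6: 38. −1: 37.
[2] 37 ≡ 6^2 + 1 (base 6). Lift 7: 50. −1: 49.
[3] 49 ≡ 7^2 (base 7). Lift 8: 64. −1: 63.
[4] 63 ≡ 7·8 + 7 (base 8). Lift 9: 70. −1: 69.
[5] 69 ≡ 7·9 + 6 (base 9). Lift 10: 76. −1: 75.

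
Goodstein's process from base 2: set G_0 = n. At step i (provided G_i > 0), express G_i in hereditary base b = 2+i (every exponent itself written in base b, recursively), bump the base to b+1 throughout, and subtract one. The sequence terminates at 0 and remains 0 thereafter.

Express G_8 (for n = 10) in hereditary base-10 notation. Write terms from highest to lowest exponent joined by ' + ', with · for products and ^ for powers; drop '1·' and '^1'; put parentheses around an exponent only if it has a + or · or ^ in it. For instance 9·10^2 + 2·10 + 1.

base 2: 10 = 2^(2 + 1) + 2; at 3: 3^(3 + 1) + 3 = 84; next = 83
base 3: 83 = 3^(3 + 1) + 2; at 4: 4^(4 + 1) + 2 = 1026; next = 1025
base 4: 1025 = 4^(4 + 1) + 1; at 5: 5^(5 + 1) + 1 = 15626; next = 15625
base 5: 15625 = 5^(5 + 1); at 6: 6^(6 + 1) = 279936; next = 279935
base 6: 279935 = 5·6^6 + 5·6^5 + 5·6^4 + 5·6^3 + 5·6^2 + 5·6 + 5; at 7: 5·7^7 + 5·7^5 + 5·7^4 + 5·7^3 + 5·7^2 + 5·7 + 5 = 4215755; next = 4215754
base 7: 4215754 = 5·7^7 + 5·7^5 + 5·7^4 + 5·7^3 + 5·7^2 + 5·7 + 4; at 8: 5·8^8 + 5·8^5 + 5·8^4 + 5·8^3 + 5·8^2 + 5·8 + 4 = 84073324; next = 84073323
base 8: 84073323 = 5·8^8 + 5·8^5 + 5·8^4 + 5·8^3 + 5·8^2 + 5·8 + 3; at 9: 5·9^9 + 5·9^5 + 5·9^4 + 5·9^3 + 5·9^2 + 5·9 + 3 = 1937434593; next = 1937434592
base 9: 1937434592 = 5·9^9 + 5·9^5 + 5·9^4 + 5·9^3 + 5·9^2 + 5·9 + 2; at 10: 5·10^10 + 5·10^5 + 5·10^4 + 5·10^3 + 5·10^2 + 5·10 + 2 = 50000555552; next = 50000555551

5·10^10 + 5·10^5 + 5·10^4 + 5·10^3 + 5·10^2 + 5·10 + 1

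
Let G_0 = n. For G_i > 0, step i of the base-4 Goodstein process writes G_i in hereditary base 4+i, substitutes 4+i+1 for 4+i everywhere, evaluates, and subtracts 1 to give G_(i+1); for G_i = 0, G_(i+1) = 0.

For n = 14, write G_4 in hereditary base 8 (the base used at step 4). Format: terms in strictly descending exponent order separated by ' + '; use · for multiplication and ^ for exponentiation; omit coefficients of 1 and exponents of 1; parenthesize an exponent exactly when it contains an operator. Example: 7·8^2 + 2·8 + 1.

2·8 + 5

(0) 14|_4 = 3·4 + 2 ↦ 3·5 + 2|_5 = 17 ⇒ 16
(1) 16|_5 = 3·5 + 1 ↦ 3·6 + 1|_6 = 19 ⇒ 18
(2) 18|_6 = 3·6 ↦ 3·7|_7 = 21 ⇒ 20
(3) 20|_7 = 2·7 + 6 ↦ 2·8 + 6|_8 = 22 ⇒ 21
(4) 21|_8 = 2·8 + 5 ↦ 2·9 + 5|_9 = 23 ⇒ 22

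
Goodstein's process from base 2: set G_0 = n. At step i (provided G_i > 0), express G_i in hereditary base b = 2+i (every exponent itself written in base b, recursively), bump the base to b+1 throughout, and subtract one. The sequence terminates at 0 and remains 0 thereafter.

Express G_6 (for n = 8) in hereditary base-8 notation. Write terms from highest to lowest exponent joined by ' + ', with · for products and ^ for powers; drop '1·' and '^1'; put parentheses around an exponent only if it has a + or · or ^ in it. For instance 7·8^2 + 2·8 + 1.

2·8^8 + 2·8^2 + 8 + 3

G_0=8  [base 2] 2^(2 + 1)  →[2↦3]→  3^(3 + 1) = 81  −1 ⇒ G_1=80
G_1=80  [base 3] 2·3^3 + 2·3^2 + 2·3 + 2  →[3↦4]→  2·4^4 + 2·4^2 + 2·4 + 2 = 554  −1 ⇒ G_2=553
G_2=553  [base 4] 2·4^4 + 2·4^2 + 2·4 + 1  →[4↦5]→  2·5^5 + 2·5^2 + 2·5 + 1 = 6311  −1 ⇒ G_3=6310
G_3=6310  [base 5] 2·5^5 + 2·5^2 + 2·5  →[5↦6]→  2·6^6 + 2·6^2 + 2·6 = 93396  −1 ⇒ G_4=93395
G_4=93395  [base 6] 2·6^6 + 2·6^2 + 6 + 5  →[6↦7]→  2·7^7 + 2·7^2 + 7 + 5 = 1647196  −1 ⇒ G_5=1647195
G_5=1647195  [base 7] 2·7^7 + 2·7^2 + 7 + 4  →[7↦8]→  2·8^8 + 2·8^2 + 8 + 4 = 33554572  −1 ⇒ G_6=33554571
G_6=33554571  [base 8] 2·8^8 + 2·8^2 + 8 + 3  →[8↦9]→  2·9^9 + 2·9^2 + 9 + 3 = 774841152  −1 ⇒ G_7=774841151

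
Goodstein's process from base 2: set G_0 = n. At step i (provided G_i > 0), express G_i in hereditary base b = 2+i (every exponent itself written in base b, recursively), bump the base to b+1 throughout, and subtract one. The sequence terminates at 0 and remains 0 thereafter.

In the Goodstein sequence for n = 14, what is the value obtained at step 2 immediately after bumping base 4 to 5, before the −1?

i=0: 14 = 2^(2 + 1) + 2^2 + 2 (b=2); 2→3: 3^(3 + 1) + 3^3 + 3 = 111; 111−1 = 110
i=1: 110 = 3^(3 + 1) + 3^3 + 2 (b=3); 3→4: 4^(4 + 1) + 4^4 + 2 = 1282; 1282−1 = 1281
i=2: 1281 = 4^(4 + 1) + 4^4 + 1 (b=4); 4→5: 5^(5 + 1) + 5^5 + 1 = 18751; 18751−1 = 18750

18751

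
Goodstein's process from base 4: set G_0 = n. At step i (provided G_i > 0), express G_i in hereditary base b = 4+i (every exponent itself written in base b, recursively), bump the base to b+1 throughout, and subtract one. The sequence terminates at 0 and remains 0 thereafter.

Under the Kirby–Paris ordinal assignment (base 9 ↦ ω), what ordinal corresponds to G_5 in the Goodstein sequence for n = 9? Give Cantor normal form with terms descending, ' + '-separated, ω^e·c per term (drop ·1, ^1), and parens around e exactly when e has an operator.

ω + 2

9 —HB4→ 2·4 + 1 —bump→ 2·5 + 1 = 11 —(−1)→ 10
10 —HB5→ 2·5 —bump→ 2·6 = 12 —(−1)→ 11
11 —HB6→ 6 + 5 —bump→ 7 + 5 = 12 —(−1)→ 11
11 —HB7→ 7 + 4 —bump→ 8 + 4 = 12 —(−1)→ 11
11 —HB8→ 8 + 3 —bump→ 9 + 3 = 12 —(−1)→ 11
11 —HB9→ 9 + 2 —bump→ 10 + 2 = 12 —(−1)→ 11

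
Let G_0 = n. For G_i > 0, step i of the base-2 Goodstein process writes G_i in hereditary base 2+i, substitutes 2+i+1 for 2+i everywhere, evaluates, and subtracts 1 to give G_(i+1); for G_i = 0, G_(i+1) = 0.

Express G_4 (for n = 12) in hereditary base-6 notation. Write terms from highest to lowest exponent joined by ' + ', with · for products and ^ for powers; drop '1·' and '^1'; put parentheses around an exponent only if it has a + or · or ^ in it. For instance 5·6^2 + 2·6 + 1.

6^(6 + 1) + 2·6^2 + 6 + 5

12 —HB2→ 2^(2 + 1) + 2^2 —bump→ 3^(3 + 1) + 3^3 = 108 —(−1)→ 107
107 —HB3→ 3^(3 + 1) + 2·3^2 + 2·3 + 2 —bump→ 4^(4 + 1) + 2·4^2 + 2·4 + 2 = 1066 —(−1)→ 1065
1065 —HB4→ 4^(4 + 1) + 2·4^2 + 2·4 + 1 —bump→ 5^(5 + 1) + 2·5^2 + 2·5 + 1 = 15686 —(−1)→ 15685
15685 —HB5→ 5^(5 + 1) + 2·5^2 + 2·5 —bump→ 6^(6 + 1) + 2·6^2 + 2·6 = 280020 —(−1)→ 280019
280019 —HB6→ 6^(6 + 1) + 2·6^2 + 6 + 5 —bump→ 7^(7 + 1) + 2·7^2 + 7 + 5 = 5764911 —(−1)→ 5764910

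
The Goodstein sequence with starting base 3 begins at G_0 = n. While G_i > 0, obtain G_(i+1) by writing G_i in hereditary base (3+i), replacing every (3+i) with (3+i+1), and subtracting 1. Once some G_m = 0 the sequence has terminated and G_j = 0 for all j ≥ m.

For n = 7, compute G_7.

9

step 0: 7 = 2·3 + 1; sub 4 for 3: 2·4 + 1; = 9; G_1 = 9−1 = 8
step 1: 8 = 2·4; sub 5 for 4: 2·5; = 10; G_2 = 10−1 = 9
step 2: 9 = 5 + 4; sub 6 for 5: 6 + 4; = 10; G_3 = 10−1 = 9
step 3: 9 = 6 + 3; sub 7 for 6: 7 + 3; = 10; G_4 = 10−1 = 9
step 4: 9 = 7 + 2; sub 8 for 7: 8 + 2; = 10; G_5 = 10−1 = 9
step 5: 9 = 8 + 1; sub 9 for 8: 9 + 1; = 10; G_6 = 10−1 = 9
step 6: 9 = 9; sub 10 for 9: 10; = 10; G_7 = 10−1 = 9
step 7: 9 = 9; sub 11 for 10: 9; = 9; G_8 = 9−1 = 8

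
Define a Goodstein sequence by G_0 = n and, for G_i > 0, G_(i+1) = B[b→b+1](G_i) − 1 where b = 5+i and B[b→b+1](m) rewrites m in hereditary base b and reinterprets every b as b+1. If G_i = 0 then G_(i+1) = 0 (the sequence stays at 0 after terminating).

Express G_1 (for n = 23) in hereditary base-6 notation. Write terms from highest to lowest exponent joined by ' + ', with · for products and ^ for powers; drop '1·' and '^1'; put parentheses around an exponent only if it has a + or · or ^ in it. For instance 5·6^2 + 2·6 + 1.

4·6 + 2

G_0=23  [base 5] 4·5 + 3  →[5↦6]→  4·6 + 3 = 27  −1 ⇒ G_1=26
G_1=26  [base 6] 4·6 + 2  →[6↦7]→  4·7 + 2 = 30  −1 ⇒ G_2=29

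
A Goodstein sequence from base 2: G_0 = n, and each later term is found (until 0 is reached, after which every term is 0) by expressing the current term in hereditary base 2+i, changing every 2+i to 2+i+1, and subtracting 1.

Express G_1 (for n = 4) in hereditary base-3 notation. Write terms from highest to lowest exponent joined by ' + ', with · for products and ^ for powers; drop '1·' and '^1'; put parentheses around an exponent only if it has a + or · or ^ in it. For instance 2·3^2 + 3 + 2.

G_0 = 4. HB_2(4) = 2^2. Bump = 27. G_1 = 26.
G_1 = 26. HB_3(26) = 2·3^2 + 2·3 + 2. Bump = 42. G_2 = 41.

2·3^2 + 2·3 + 2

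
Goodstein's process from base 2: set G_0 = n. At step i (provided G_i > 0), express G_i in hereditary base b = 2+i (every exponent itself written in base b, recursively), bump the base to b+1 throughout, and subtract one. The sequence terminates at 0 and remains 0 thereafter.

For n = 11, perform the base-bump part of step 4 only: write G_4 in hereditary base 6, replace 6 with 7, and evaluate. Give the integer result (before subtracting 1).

5764802

base 2: 11 = 2^(2 + 1) + 2 + 1; at 3: 3^(3 + 1) + 3 + 1 = 85; next = 84
base 3: 84 = 3^(3 + 1) + 3; at 4: 4^(4 + 1) + 4 = 1028; next = 1027
base 4: 1027 = 4^(4 + 1) + 3; at 5: 5^(5 + 1) + 3 = 15628; next = 15627
base 5: 15627 = 5^(5 + 1) + 2; at 6: 6^(6 + 1) + 2 = 279938; next = 279937
base 6: 279937 = 6^(6 + 1) + 1; at 7: 7^(7 + 1) + 1 = 5764802; next = 5764801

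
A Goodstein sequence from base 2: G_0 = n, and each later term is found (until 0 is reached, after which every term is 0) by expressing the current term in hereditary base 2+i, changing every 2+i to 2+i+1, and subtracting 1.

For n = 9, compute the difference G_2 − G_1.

942

9 —HB2→ 2^(2 + 1) + 1 —bump→ 3^(3 + 1) + 1 = 82 —(−1)→ 81
81 —HB3→ 3^(3 + 1) —bump→ 4^(4 + 1) = 1024 —(−1)→ 1023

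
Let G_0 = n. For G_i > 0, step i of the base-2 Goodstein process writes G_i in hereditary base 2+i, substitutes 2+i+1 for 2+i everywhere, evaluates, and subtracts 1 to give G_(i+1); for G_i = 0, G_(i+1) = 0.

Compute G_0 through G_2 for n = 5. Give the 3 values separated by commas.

i=0: 5 = 2^2 + 1 (b=2); 2→3: 3^3 + 1 = 28; 28−1 = 27
i=1: 27 = 3^3 (b=3); 3→4: 4^4 = 256; 256−1 = 255

5, 27, 255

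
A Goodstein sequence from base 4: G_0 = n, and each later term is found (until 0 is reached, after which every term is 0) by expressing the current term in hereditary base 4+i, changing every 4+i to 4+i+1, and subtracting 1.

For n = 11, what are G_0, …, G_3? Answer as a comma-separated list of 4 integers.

i=0: 11 = 2·4 + 3 (b=4); 4→5: 2·5 + 3 = 13; 13−1 = 12
i=1: 12 = 2·5 + 2 (b=5); 5→6: 2·6 + 2 = 14; 14−1 = 13
i=2: 13 = 2·6 + 1 (b=6); 6→7: 2·7 + 1 = 15; 15−1 = 14

11, 12, 13, 14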